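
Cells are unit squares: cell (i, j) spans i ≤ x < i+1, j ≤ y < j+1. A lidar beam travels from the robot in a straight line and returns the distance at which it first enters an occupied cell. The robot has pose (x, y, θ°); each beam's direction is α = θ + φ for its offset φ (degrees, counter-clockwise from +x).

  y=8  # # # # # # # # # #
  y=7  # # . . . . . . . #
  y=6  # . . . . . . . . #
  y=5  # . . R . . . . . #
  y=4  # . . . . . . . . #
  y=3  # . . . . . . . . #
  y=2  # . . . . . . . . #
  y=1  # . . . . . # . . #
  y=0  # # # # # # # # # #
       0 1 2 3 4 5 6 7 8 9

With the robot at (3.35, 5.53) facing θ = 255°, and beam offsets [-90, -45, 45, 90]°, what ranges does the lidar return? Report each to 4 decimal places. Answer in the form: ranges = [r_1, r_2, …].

beam 1: φ=-90°, α=165°
  direction (-0.9659, 0.2588); cell (3,5); t to first gridline: x 0.3623, y 1.8159 (then +1.0353 / +3.8637)
    (2,5) via x @ 0.3623
    (1,5) via x @ 1.3976
    (1,6) via y @ 1.8159
    (0,6) via x @ 2.4329  # hit
  → r_1 = 2.4329
beam 2: φ=-45°, α=210°
  direction (-0.8660, -0.5000); cell (3,5); t to first gridline: x 0.4041, y 1.0600 (then +1.1547 / +2.0000)
    (2,5) via x @ 0.4041
    (2,4) via y @ 1.0600
    (1,4) via x @ 1.5588
    (0,4) via x @ 2.7135  # hit
  → r_2 = 2.7135
beam 3: φ=45°, α=300°
  direction (0.5000, -0.8660); cell (3,5); t to first gridline: x 1.3000, y 0.6120 (then +2.0000 / +1.1547)
    (3,4) via y @ 0.6120
    (4,4) via x @ 1.3000
    (4,3) via y @ 1.7667
    (4,2) via y @ 2.9214
    (5,2) via x @ 3.3000
    (5,1) via y @ 4.0761
    (5,0) via y @ 5.2308  # hit
  → r_3 = 5.2308
beam 4: φ=90°, α=345°
  direction (0.9659, -0.2588); cell (3,5); t to first gridline: x 0.6729, y 2.0478 (then +1.0353 / +3.8637)
    (4,5) via x @ 0.6729
    (5,5) via x @ 1.7082
    (5,4) via y @ 2.0478
    (6,4) via x @ 2.7435
    (7,4) via x @ 3.7788
    (8,4) via x @ 4.8140
    (9,4) via x @ 5.8493  # hit
  → r_4 = 5.8493

ranges = [2.4329, 2.7135, 5.2308, 5.8493]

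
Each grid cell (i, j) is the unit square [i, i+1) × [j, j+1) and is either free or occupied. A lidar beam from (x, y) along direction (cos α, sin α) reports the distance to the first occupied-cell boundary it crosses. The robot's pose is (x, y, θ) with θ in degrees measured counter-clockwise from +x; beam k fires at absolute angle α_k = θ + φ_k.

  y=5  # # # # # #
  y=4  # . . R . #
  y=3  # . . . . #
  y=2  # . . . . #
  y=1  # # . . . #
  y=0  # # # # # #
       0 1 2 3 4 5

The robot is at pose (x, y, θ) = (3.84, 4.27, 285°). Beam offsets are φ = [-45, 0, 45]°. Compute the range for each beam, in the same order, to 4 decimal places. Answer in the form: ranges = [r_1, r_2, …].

ranges = [3.6800, 3.3854, 1.3395]

beam 1: φ=-45°, α=240°
  dir = (cos 240°, sin 240°) = (-0.5000, -0.8660); from cell (3,4)
  next x-line at t=1.6800, next y-line at t=0.3118; Δt_x=2.0000, Δt_y=1.1547
    y: enter (3,3) at t=0.3118
    y: enter (3,2) at t=1.4665
    x: enter (2,2) at t=1.6800
    y: enter (2,1) at t=2.6212
    x: enter (1,1) at t=3.6800 ← occupied
  → r_1 = 3.6800
beam 2: φ=0°, α=285°
  dir = (cos 285°, sin 285°) = (0.2588, -0.9659); from cell (3,4)
  next x-line at t=0.6182, next y-line at t=0.2795; Δt_x=3.8637, Δt_y=1.0353
    y: enter (3,3) at t=0.2795
    x: enter (4,3) at t=0.6182
    y: enter (4,2) at t=1.3148
    y: enter (4,1) at t=2.3501
    y: enter (4,0) at t=3.3854 ← occupied
  → r_2 = 3.3854
beam 3: φ=45°, α=330°
  dir = (cos 330°, sin 330°) = (0.8660, -0.5000); from cell (3,4)
  next x-line at t=0.1848, next y-line at t=0.5400; Δt_x=1.1547, Δt_y=2.0000
    x: enter (4,4) at t=0.1848
    y: enter (4,3) at t=0.5400
    x: enter (5,3) at t=1.3395 ← occupied
  → r_3 = 1.3395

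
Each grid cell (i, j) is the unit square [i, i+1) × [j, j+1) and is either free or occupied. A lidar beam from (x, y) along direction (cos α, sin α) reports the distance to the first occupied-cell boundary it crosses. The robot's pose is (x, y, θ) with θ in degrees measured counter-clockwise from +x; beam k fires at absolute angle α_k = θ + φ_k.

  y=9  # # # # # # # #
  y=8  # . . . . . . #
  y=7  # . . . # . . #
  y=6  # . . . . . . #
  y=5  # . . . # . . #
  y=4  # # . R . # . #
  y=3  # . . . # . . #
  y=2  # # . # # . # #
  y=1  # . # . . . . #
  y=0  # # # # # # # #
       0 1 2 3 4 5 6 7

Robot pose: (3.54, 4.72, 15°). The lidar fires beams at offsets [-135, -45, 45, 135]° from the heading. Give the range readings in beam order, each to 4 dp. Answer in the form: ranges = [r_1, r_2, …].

ranges = [3.0800, 1.4400, 0.9200, 2.9329]

beam 1: φ=-135°, α=240°
  d=(-0.5000,-0.8660)  start (3,4)  tX=1.0800 tY=0.8314  stride 1/|dx|=2.0000 1/|dy|=1.1547
    cross y-line → (3,3), t=0.8314
    cross x-line → (2,3), t=1.0800
    cross y-line → (2,2), t=1.9861
    cross x-line → (1,2), t=3.0800 (wall)
  → r_1 = 3.0800
beam 2: φ=-45°, α=330°
  d=(0.8660,-0.5000)  start (3,4)  tX=0.5312 tY=1.4400  stride 1/|dx|=1.1547 1/|dy|=2.0000
    cross x-line → (4,4), t=0.5312
    cross y-line → (4,3), t=1.4400 (wall)
  → r_2 = 1.4400
beam 3: φ=45°, α=60°
  d=(0.5000,0.8660)  start (3,4)  tX=0.9200 tY=0.3233  stride 1/|dx|=2.0000 1/|dy|=1.1547
    cross y-line → (3,5), t=0.3233
    cross x-line → (4,5), t=0.9200 (wall)
  → r_3 = 0.9200
beam 4: φ=135°, α=150°
  d=(-0.8660,0.5000)  start (3,4)  tX=0.6235 tY=0.5600  stride 1/|dx|=1.1547 1/|dy|=2.0000
    cross y-line → (3,5), t=0.5600
    cross x-line → (2,5), t=0.6235
    cross x-line → (1,5), t=1.7782
    cross y-line → (1,6), t=2.5600
    cross x-line → (0,6), t=2.9329 (wall)
  → r_4 = 2.9329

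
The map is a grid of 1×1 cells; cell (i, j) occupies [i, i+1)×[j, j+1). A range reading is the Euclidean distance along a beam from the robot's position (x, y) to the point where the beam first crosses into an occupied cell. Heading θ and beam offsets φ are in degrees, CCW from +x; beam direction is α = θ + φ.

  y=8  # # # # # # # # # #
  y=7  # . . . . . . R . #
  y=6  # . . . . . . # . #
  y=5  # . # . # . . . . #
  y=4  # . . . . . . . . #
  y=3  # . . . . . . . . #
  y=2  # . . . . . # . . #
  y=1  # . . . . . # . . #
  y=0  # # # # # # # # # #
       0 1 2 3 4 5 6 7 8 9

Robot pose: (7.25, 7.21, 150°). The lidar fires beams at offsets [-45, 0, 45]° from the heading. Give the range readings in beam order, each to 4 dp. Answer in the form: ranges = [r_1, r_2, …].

ranges = [0.8179, 1.5800, 4.6751]

beam 1: φ=-45°, α=105°
  dir = (cos 105°, sin 105°) = (-0.2588, 0.9659); from cell (7,7)
  next x-line at t=0.9659, next y-line at t=0.8179; Δt_x=3.8637, Δt_y=1.0353
    y: enter (7,8) at t=0.8179 ← occupied
  → r_1 = 0.8179
beam 2: φ=0°, α=150°
  dir = (cos 150°, sin 150°) = (-0.8660, 0.5000); from cell (7,7)
  next x-line at t=0.2887, next y-line at t=1.5800; Δt_x=1.1547, Δt_y=2.0000
    x: enter (6,7) at t=0.2887
    x: enter (5,7) at t=1.4434
    y: enter (5,8) at t=1.5800 ← occupied
  → r_2 = 1.5800
beam 3: φ=45°, α=195°
  dir = (cos 195°, sin 195°) = (-0.9659, -0.2588); from cell (7,7)
  next x-line at t=0.2588, next y-line at t=0.8114; Δt_x=1.0353, Δt_y=3.8637
    x: enter (6,7) at t=0.2588
    y: enter (6,6) at t=0.8114
    x: enter (5,6) at t=1.2941
    x: enter (4,6) at t=2.3294
    x: enter (3,6) at t=3.3646
    x: enter (2,6) at t=4.3999
    y: enter (2,5) at t=4.6751 ← occupied
  → r_3 = 4.6751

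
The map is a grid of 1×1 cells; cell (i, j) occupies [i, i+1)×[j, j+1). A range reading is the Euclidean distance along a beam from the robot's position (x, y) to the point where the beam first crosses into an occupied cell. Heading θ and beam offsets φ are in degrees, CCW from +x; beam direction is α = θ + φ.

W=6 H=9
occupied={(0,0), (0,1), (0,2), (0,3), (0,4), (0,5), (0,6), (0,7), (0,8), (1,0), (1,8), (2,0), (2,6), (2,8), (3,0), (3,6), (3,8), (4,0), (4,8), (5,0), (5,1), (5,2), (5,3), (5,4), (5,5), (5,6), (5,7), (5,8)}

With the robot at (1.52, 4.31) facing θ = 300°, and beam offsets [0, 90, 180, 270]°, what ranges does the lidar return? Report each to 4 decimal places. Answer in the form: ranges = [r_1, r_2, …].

beam 1: φ=0°, α=300°
  dir = (cos 300°, sin 300°) = (0.5000, -0.8660); from cell (1,4)
  next x-line at t=0.9600, next y-line at t=0.3580; Δt_x=2.0000, Δt_y=1.1547
    y: enter (1,3) at t=0.3580
    x: enter (2,3) at t=0.9600
    y: enter (2,2) at t=1.5127
    y: enter (2,1) at t=2.6674
    x: enter (3,1) at t=2.9600
    y: enter (3,0) at t=3.8221 ← occupied
  → r_1 = 3.8221
beam 2: φ=90°, α=30°
  dir = (cos 30°, sin 30°) = (0.8660, 0.5000); from cell (1,4)
  next x-line at t=0.5543, next y-line at t=1.3800; Δt_x=1.1547, Δt_y=2.0000
    x: enter (2,4) at t=0.5543
    y: enter (2,5) at t=1.3800
    x: enter (3,5) at t=1.7090
    x: enter (4,5) at t=2.8637
    y: enter (4,6) at t=3.3800
    x: enter (5,6) at t=4.0184 ← occupied
  → r_2 = 4.0184
beam 3: φ=180°, α=120°
  dir = (cos 120°, sin 120°) = (-0.5000, 0.8660); from cell (1,4)
  next x-line at t=1.0400, next y-line at t=0.7967; Δt_x=2.0000, Δt_y=1.1547
    y: enter (1,5) at t=0.7967
    x: enter (0,5) at t=1.0400 ← occupied
  → r_3 = 1.0400
beam 4: φ=270°, α=210°
  dir = (cos 210°, sin 210°) = (-0.8660, -0.5000); from cell (1,4)
  next x-line at t=0.6004, next y-line at t=0.6200; Δt_x=1.1547, Δt_y=2.0000
    x: enter (0,4) at t=0.6004 ← occupied
  → r_4 = 0.6004

ranges = [3.8221, 4.0184, 1.0400, 0.6004]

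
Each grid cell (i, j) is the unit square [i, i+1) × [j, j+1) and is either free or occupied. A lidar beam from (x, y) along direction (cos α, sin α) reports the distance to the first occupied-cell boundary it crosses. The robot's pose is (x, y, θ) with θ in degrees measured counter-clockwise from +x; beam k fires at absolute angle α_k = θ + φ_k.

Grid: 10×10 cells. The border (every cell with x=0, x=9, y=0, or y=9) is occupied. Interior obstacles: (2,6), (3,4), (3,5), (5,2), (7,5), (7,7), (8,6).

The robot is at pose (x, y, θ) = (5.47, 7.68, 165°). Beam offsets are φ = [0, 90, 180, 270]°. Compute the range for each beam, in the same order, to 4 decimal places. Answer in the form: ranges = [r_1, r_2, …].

beam 1: φ=0°, α=165°
  direction (-0.9659, 0.2588); cell (5,7); t to first gridline: x 0.4866, y 1.2364 (then +1.0353 / +3.8637)
    (4,7) via x @ 0.4866
    (4,8) via y @ 1.2364
    (3,8) via x @ 1.5219
    (2,8) via x @ 2.5571
    (1,8) via x @ 3.5924
    (0,8) via x @ 4.6277  # hit
  → r_1 = 4.6277
beam 2: φ=90°, α=255°
  direction (-0.2588, -0.9659); cell (5,7); t to first gridline: x 1.8159, y 0.7040 (then +3.8637 / +1.0353)
    (5,6) via y @ 0.7040
    (5,5) via y @ 1.7393
    (4,5) via x @ 1.8159
    (4,4) via y @ 2.7745
    (4,3) via y @ 3.8098
    (4,2) via y @ 4.8451
    (3,2) via x @ 5.6796
    (3,1) via y @ 5.8804
    (3,0) via y @ 6.9156  # hit
  → r_2 = 6.9156
beam 3: φ=180°, α=345°
  direction (0.9659, -0.2588); cell (5,7); t to first gridline: x 0.5487, y 2.6273 (then +1.0353 / +3.8637)
    (6,7) via x @ 0.5487
    (7,7) via x @ 1.5840  # hit
  → r_3 = 1.5840
beam 4: φ=270°, α=75°
  direction (0.2588, 0.9659); cell (5,7); t to first gridline: x 2.0478, y 0.3313 (then +3.8637 / +1.0353)
    (5,8) via y @ 0.3313
    (5,9) via y @ 1.3666  # hit
  → r_4 = 1.3666

ranges = [4.6277, 6.9156, 1.5840, 1.3666]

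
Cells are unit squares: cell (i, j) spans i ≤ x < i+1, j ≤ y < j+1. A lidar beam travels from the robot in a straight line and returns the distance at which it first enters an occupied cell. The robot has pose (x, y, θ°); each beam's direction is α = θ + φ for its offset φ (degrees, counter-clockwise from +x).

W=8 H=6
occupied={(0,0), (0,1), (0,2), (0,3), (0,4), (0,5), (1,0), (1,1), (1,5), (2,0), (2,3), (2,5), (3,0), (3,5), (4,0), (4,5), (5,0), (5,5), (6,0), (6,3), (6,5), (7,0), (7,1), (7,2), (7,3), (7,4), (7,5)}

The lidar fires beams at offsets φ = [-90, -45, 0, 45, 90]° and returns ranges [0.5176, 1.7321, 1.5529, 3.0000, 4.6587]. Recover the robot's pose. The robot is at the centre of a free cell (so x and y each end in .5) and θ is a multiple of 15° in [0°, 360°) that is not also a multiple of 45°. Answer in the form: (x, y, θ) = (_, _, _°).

(x, y, θ) = (5.5, 3.5, 105°)

Candidates: 21 free-cell centres × 16 headings = 336 poses. Raycast each; keep the one whose scan matches to 4 dp.
  (2.5, 1.5, 285°): beam 2 = 0.5774 ≠ 1.7321 ✗
  (3.5, 1.5, 165°): beam 1 = 3.6235 ≠ 0.5176 ✗
  (6.5, 1.5, 120°): beam 1 = 0.5774 ≠ 0.5176 ✗
  (5.5, 3.5, 120°): beam 1 = 0.5774 ≠ 0.5176 ✗
  …
  (5.5, 3.5, 105°): r_1=0.5176, r_2=1.7321, r_3=1.5529, r_4=3.0000, r_5=4.6587 — all match ✓
No second candidate reproduces the full scan.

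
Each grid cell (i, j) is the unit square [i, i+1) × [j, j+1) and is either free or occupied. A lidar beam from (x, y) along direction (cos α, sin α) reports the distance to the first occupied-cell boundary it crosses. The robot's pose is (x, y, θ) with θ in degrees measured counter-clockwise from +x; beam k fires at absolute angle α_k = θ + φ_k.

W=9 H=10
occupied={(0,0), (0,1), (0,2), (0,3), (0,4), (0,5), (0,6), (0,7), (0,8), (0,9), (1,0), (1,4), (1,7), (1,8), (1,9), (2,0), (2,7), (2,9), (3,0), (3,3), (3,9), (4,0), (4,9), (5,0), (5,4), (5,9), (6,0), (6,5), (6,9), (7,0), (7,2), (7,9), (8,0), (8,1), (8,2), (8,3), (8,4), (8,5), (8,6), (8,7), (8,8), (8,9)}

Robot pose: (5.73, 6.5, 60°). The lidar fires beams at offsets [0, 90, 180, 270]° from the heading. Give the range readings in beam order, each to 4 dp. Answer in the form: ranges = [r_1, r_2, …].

ranges = [2.8868, 4.3070, 3.4600, 1.0000]

beam 1: φ=0°, α=60°
  dir = (cos 60°, sin 60°) = (0.5000, 0.8660); from cell (5,6)
  next x-line at t=0.5400, next y-line at t=0.5774; Δt_x=2.0000, Δt_y=1.1547
    x: enter (6,6) at t=0.5400
    y: enter (6,7) at t=0.5774
    y: enter (6,8) at t=1.7321
    x: enter (7,8) at t=2.5400
    y: enter (7,9) at t=2.8868 ← occupied
  → r_1 = 2.8868
beam 2: φ=90°, α=150°
  dir = (cos 150°, sin 150°) = (-0.8660, 0.5000); from cell (5,6)
  next x-line at t=0.8429, next y-line at t=1.0000; Δt_x=1.1547, Δt_y=2.0000
    x: enter (4,6) at t=0.8429
    y: enter (4,7) at t=1.0000
    x: enter (3,7) at t=1.9976
    y: enter (3,8) at t=3.0000
    x: enter (2,8) at t=3.1523
    x: enter (1,8) at t=4.3070 ← occupied
  → r_2 = 4.3070
beam 3: φ=180°, α=240°
  dir = (cos 240°, sin 240°) = (-0.5000, -0.8660); from cell (5,6)
  next x-line at t=1.4600, next y-line at t=0.5774; Δt_x=2.0000, Δt_y=1.1547
    y: enter (5,5) at t=0.5774
    x: enter (4,5) at t=1.4600
    y: enter (4,4) at t=1.7321
    y: enter (4,3) at t=2.8868
    x: enter (3,3) at t=3.4600 ← occupied
  → r_3 = 3.4600
beam 4: φ=270°, α=330°
  dir = (cos 330°, sin 330°) = (0.8660, -0.5000); from cell (5,6)
  next x-line at t=0.3118, next y-line at t=1.0000; Δt_x=1.1547, Δt_y=2.0000
    x: enter (6,6) at t=0.3118
    y: enter (6,5) at t=1.0000 ← occupied
  → r_4 = 1.0000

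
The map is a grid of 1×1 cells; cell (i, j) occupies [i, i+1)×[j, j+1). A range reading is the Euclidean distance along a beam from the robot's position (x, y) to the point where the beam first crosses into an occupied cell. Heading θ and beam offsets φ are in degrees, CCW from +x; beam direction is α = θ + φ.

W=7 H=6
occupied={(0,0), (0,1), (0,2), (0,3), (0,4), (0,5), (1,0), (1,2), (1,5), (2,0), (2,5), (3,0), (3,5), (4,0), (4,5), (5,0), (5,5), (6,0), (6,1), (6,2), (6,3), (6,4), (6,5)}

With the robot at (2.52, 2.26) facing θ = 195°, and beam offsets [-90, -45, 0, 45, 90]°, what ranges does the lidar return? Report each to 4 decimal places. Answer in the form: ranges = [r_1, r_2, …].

beam 1: φ=-90°, α=105°
  dir = (cos 105°, sin 105°) = (-0.2588, 0.9659); from cell (2,2)
  next x-line at t=2.0091, next y-line at t=0.7661; Δt_x=3.8637, Δt_y=1.0353
    y: enter (2,3) at t=0.7661
    y: enter (2,4) at t=1.8014
    x: enter (1,4) at t=2.0091
    y: enter (1,5) at t=2.8367 ← occupied
  → r_1 = 2.8367
beam 2: φ=-45°, α=150°
  dir = (cos 150°, sin 150°) = (-0.8660, 0.5000); from cell (2,2)
  next x-line at t=0.6004, next y-line at t=1.4800; Δt_x=1.1547, Δt_y=2.0000
    x: enter (1,2) at t=0.6004 ← occupied
  → r_2 = 0.6004
beam 3: φ=0°, α=195°
  dir = (cos 195°, sin 195°) = (-0.9659, -0.2588); from cell (2,2)
  next x-line at t=0.5383, next y-line at t=1.0046; Δt_x=1.0353, Δt_y=3.8637
    x: enter (1,2) at t=0.5383 ← occupied
  → r_3 = 0.5383
beam 4: φ=45°, α=240°
  dir = (cos 240°, sin 240°) = (-0.5000, -0.8660); from cell (2,2)
  next x-line at t=1.0400, next y-line at t=0.3002; Δt_x=2.0000, Δt_y=1.1547
    y: enter (2,1) at t=0.3002
    x: enter (1,1) at t=1.0400
    y: enter (1,0) at t=1.4549 ← occupied
  → r_4 = 1.4549
beam 5: φ=90°, α=285°
  dir = (cos 285°, sin 285°) = (0.2588, -0.9659); from cell (2,2)
  next x-line at t=1.8546, next y-line at t=0.2692; Δt_x=3.8637, Δt_y=1.0353
    y: enter (2,1) at t=0.2692
    y: enter (2,0) at t=1.3044 ← occupied
  → r_5 = 1.3044

ranges = [2.8367, 0.6004, 0.5383, 1.4549, 1.3044]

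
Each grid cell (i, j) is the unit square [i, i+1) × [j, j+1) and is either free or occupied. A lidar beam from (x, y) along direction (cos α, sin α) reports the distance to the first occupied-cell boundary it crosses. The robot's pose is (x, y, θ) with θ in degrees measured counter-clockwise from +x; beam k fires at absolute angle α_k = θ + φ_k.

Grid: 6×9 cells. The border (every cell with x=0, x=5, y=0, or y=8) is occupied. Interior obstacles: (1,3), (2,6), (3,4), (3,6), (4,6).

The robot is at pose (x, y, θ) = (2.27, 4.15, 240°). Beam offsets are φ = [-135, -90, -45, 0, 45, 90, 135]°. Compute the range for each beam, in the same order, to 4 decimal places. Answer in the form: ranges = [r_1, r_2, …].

beam 1: φ=-135°, α=105°
  direction (-0.2588, 0.9659); cell (2,4); t to first gridline: x 1.0432, y 0.8800 (then +3.8637 / +1.0353)
    (2,5) via y @ 0.8800
    (1,5) via x @ 1.0432
    (1,6) via y @ 1.9153
    (1,7) via y @ 2.9505
    (1,8) via y @ 3.9858  # hit
  → r_1 = 3.9858
beam 2: φ=-90°, α=150°
  direction (-0.8660, 0.5000); cell (2,4); t to first gridline: x 0.3118, y 1.7000 (then +1.1547 / +2.0000)
    (1,4) via x @ 0.3118
    (0,4) via x @ 1.4665  # hit
  → r_2 = 1.4665
beam 3: φ=-45°, α=195°
  direction (-0.9659, -0.2588); cell (2,4); t to first gridline: x 0.2795, y 0.5796 (then +1.0353 / +3.8637)
    (1,4) via x @ 0.2795
    (1,3) via y @ 0.5796  # hit
  → r_3 = 0.5796
beam 4: φ=0°, α=240°
  direction (-0.5000, -0.8660); cell (2,4); t to first gridline: x 0.5400, y 0.1732 (then +2.0000 / +1.1547)
    (2,3) via y @ 0.1732
    (1,3) via x @ 0.5400  # hit
  → r_4 = 0.5400
beam 5: φ=45°, α=285°
  direction (0.2588, -0.9659); cell (2,4); t to first gridline: x 2.8205, y 0.1553 (then +3.8637 / +1.0353)
    (2,3) via y @ 0.1553
    (2,2) via y @ 1.1906
    (2,1) via y @ 2.2258
    (3,1) via x @ 2.8205
    (3,0) via y @ 3.2611  # hit
  → r_5 = 3.2611
beam 6: φ=90°, α=330°
  direction (0.8660, -0.5000); cell (2,4); t to first gridline: x 0.8429, y 0.3000 (then +1.1547 / +2.0000)
    (2,3) via y @ 0.3000
    (3,3) via x @ 0.8429
    (4,3) via x @ 1.9976
    (4,2) via y @ 2.3000
    (5,2) via x @ 3.1523  # hit
  → r_6 = 3.1523
beam 7: φ=135°, α=15°
  direction (0.9659, 0.2588); cell (2,4); t to first gridline: x 0.7558, y 3.2841 (then +1.0353 / +3.8637)
    (3,4) via x @ 0.7558  # hit
  → r_7 = 0.7558

ranges = [3.9858, 1.4665, 0.5796, 0.5400, 3.2611, 3.1523, 0.7558]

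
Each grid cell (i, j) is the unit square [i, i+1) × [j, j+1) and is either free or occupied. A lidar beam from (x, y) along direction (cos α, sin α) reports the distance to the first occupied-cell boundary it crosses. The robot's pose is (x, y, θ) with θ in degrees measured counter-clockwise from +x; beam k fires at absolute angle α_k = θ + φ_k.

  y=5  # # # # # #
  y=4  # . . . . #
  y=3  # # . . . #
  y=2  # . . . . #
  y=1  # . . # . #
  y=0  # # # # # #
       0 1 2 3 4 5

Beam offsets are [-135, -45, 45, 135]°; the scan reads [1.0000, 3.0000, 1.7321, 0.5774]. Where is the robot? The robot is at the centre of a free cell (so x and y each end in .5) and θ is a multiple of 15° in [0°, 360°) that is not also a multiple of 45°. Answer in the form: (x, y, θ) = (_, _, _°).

(x, y, θ) = (4.5, 3.5, 195°)

Candidates: 14 free-cell centres × 16 headings = 224 poses. Raycast each; keep the one whose scan matches to 4 dp.
  (4.5, 2.5, 75°): beam 2 = 0.5774 ≠ 3.0000 ✗
  (2.5, 4.5, 150°): beam 1 = 1.9319 ≠ 1.0000 ✗
  (2.5, 1.5, 165°): beam 1 = 0.5774 ≠ 1.0000 ✗
  …
  (4.5, 3.5, 195°): r_1=1.0000, r_2=3.0000, r_3=1.7321, r_4=0.5774 — all match ✓
Unique over the lattice → pose = (4.5, 3.5, 195°).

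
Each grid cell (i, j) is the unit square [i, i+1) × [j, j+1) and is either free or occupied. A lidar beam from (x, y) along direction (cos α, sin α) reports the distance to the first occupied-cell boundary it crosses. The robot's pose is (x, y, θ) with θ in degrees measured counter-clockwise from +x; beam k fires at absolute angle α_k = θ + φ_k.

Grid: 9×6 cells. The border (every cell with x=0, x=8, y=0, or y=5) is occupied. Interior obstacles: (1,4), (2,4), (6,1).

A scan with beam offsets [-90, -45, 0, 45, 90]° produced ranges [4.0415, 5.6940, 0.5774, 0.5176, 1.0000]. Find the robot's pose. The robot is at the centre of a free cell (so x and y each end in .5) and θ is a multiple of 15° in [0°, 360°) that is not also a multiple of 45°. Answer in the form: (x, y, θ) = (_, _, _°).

The pose lattice has 25·16 = 400 candidates. Test each by forward raycasting.
  (2.5, 1.5, 105°): beam 1 = 5.6940 ≠ 4.0415 ✗
  (2.5, 3.5, 195°): beam 1 = 0.5176 ≠ 4.0415 ✗
  (4.5, 3.5, 240°): beam 1 = 1.7321 ≠ 4.0415 ✗
  …
  (2.5, 3.5, 60°): r_1=4.0415, r_2=5.6940, r_3=0.5774, r_4=0.5176, r_5=1.0000 — all match ✓
Unique over the lattice → pose = (2.5, 3.5, 60°).

(x, y, θ) = (2.5, 3.5, 60°)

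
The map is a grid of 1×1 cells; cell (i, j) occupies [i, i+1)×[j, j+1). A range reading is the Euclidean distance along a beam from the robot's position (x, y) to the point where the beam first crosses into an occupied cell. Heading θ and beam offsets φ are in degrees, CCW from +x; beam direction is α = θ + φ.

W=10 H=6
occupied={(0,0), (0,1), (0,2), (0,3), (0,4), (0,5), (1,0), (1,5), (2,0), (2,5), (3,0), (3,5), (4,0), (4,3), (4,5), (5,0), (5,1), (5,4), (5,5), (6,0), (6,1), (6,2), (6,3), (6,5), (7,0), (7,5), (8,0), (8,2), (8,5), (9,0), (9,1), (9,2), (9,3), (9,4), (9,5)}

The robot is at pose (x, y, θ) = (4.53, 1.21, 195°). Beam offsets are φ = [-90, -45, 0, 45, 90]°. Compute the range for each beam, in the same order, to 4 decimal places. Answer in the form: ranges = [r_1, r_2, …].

beam 1: φ=-90°, α=105°
  dir = (cos 105°, sin 105°) = (-0.2588, 0.9659); from cell (4,1)
  next x-line at t=2.0478, next y-line at t=0.8179; Δt_x=3.8637, Δt_y=1.0353
    y: enter (4,2) at t=0.8179
    y: enter (4,3) at t=1.8531 ← occupied
  → r_1 = 1.8531
beam 2: φ=-45°, α=150°
  dir = (cos 150°, sin 150°) = (-0.8660, 0.5000); from cell (4,1)
  next x-line at t=0.6120, next y-line at t=1.5800; Δt_x=1.1547, Δt_y=2.0000
    x: enter (3,1) at t=0.6120
    y: enter (3,2) at t=1.5800
    x: enter (2,2) at t=1.7667
    x: enter (1,2) at t=2.9214
    y: enter (1,3) at t=3.5800
    x: enter (0,3) at t=4.0761 ← occupied
  → r_2 = 4.0761
beam 3: φ=0°, α=195°
  dir = (cos 195°, sin 195°) = (-0.9659, -0.2588); from cell (4,1)
  next x-line at t=0.5487, next y-line at t=0.8114; Δt_x=1.0353, Δt_y=3.8637
    x: enter (3,1) at t=0.5487
    y: enter (3,0) at t=0.8114 ← occupied
  → r_3 = 0.8114
beam 4: φ=45°, α=240°
  dir = (cos 240°, sin 240°) = (-0.5000, -0.8660); from cell (4,1)
  next x-line at t=1.0600, next y-line at t=0.2425; Δt_x=2.0000, Δt_y=1.1547
    y: enter (4,0) at t=0.2425 ← occupied
  → r_4 = 0.2425
beam 5: φ=90°, α=285°
  dir = (cos 285°, sin 285°) = (0.2588, -0.9659); from cell (4,1)
  next x-line at t=1.8159, next y-line at t=0.2174; Δt_x=3.8637, Δt_y=1.0353
    y: enter (4,0) at t=0.2174 ← occupied
  → r_5 = 0.2174

ranges = [1.8531, 4.0761, 0.8114, 0.2425, 0.2174]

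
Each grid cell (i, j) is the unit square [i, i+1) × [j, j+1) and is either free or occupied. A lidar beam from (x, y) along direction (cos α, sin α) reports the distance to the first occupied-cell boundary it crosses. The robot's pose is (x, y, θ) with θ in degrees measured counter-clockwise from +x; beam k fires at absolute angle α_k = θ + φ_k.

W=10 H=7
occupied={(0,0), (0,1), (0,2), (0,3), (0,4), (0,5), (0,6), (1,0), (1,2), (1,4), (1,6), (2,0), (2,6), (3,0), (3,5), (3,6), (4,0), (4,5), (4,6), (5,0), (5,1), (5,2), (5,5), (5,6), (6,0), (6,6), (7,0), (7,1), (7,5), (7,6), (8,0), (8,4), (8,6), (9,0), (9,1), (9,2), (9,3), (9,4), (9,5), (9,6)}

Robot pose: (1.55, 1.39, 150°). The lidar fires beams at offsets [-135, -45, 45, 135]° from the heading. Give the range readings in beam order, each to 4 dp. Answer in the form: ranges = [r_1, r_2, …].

beam 1: φ=-135°, α=15°
  direction (0.9659, 0.2588); cell (1,1); t to first gridline: x 0.4659, y 2.3569 (then +1.0353 / +3.8637)
    (2,1) via x @ 0.4659
    (3,1) via x @ 1.5012
    (3,2) via y @ 2.3569
    (4,2) via x @ 2.5364
    (5,2) via x @ 3.5717  # hit
  → r_1 = 3.5717
beam 2: φ=-45°, α=105°
  direction (-0.2588, 0.9659); cell (1,1); t to first gridline: x 2.1250, y 0.6315 (then +3.8637 / +1.0353)
    (1,2) via y @ 0.6315  # hit
  → r_2 = 0.6315
beam 3: φ=45°, α=195°
  direction (-0.9659, -0.2588); cell (1,1); t to first gridline: x 0.5694, y 1.5068 (then +1.0353 / +3.8637)
    (0,1) via x @ 0.5694  # hit
  → r_3 = 0.5694
beam 4: φ=135°, α=285°
  direction (0.2588, -0.9659); cell (1,1); t to first gridline: x 1.7387, y 0.4038 (then +3.8637 / +1.0353)
    (1,0) via y @ 0.4038  # hit
  → r_4 = 0.4038

ranges = [3.5717, 0.6315, 0.5694, 0.4038]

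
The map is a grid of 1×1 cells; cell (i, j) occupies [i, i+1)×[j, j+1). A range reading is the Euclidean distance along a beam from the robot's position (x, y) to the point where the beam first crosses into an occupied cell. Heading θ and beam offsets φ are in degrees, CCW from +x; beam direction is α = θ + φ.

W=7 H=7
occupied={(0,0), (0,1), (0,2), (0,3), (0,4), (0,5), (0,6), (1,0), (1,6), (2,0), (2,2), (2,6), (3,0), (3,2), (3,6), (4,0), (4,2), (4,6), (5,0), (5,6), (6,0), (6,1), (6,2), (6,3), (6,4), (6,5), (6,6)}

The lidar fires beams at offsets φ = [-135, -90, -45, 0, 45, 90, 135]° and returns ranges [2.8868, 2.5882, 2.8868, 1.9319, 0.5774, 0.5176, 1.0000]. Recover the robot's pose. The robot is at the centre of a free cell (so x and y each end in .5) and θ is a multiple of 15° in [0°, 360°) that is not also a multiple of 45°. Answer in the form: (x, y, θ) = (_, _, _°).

Enumerate (i+0.5, j+0.5, θ) over the 22 free cells and 16 admissible headings. For each, cast all 7 beams and compare to the given ranges.
  (2.5, 3.5, 240°): beam 1 = 2.5882 ≠ 2.8868 ✗
  (3.5, 4.5, 195°): beam 1 = 1.7321 ≠ 2.8868 ✗
  (3.5, 1.5, 285°): beam 1 = 1.0000 ≠ 2.8868 ✗
  …
  (3.5, 5.5, 15°): r_1=2.8868, r_2=2.5882, r_3=2.8868, r_4=1.9319, r_5=0.5774, r_6=0.5176, r_7=1.0000 — all match ✓
Only this pose fits every beam.

(x, y, θ) = (3.5, 5.5, 15°)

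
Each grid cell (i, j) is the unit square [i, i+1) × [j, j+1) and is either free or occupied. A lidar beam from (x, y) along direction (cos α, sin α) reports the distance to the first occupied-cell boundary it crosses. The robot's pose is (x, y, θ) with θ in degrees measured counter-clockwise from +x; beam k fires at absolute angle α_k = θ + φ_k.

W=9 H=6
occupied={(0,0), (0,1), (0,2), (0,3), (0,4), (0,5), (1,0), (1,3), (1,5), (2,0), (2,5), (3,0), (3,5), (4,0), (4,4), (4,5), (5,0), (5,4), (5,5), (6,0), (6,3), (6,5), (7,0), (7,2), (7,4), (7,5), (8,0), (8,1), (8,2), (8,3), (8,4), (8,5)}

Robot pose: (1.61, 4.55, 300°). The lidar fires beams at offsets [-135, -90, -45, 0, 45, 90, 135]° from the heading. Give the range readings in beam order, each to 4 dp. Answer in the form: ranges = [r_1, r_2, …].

beam 1: φ=-135°, α=165°
  direction (-0.9659, 0.2588); cell (1,4); t to first gridline: x 0.6315, y 1.7387 (then +1.0353 / +3.8637)
    (0,4) via x @ 0.6315  # hit
  → r_1 = 0.6315
beam 2: φ=-90°, α=210°
  direction (-0.8660, -0.5000); cell (1,4); t to first gridline: x 0.7044, y 1.1000 (then +1.1547 / +2.0000)
    (0,4) via x @ 0.7044  # hit
  → r_2 = 0.7044
beam 3: φ=-45°, α=255°
  direction (-0.2588, -0.9659); cell (1,4); t to first gridline: x 2.3569, y 0.5694 (then +3.8637 / +1.0353)
    (1,3) via y @ 0.5694  # hit
  → r_3 = 0.5694
beam 4: φ=0°, α=300°
  direction (0.5000, -0.8660); cell (1,4); t to first gridline: x 0.7800, y 0.6351 (then +2.0000 / +1.1547)
    (1,3) via y @ 0.6351  # hit
  → r_4 = 0.6351
beam 5: φ=45°, α=345°
  direction (0.9659, -0.2588); cell (1,4); t to first gridline: x 0.4038, y 2.1250 (then +1.0353 / +3.8637)
    (2,4) via x @ 0.4038
    (3,4) via x @ 1.4390
    (3,3) via y @ 2.1250
    (4,3) via x @ 2.4743
    (5,3) via x @ 3.5096
    (6,3) via x @ 4.5449  # hit
  → r_5 = 4.5449
beam 6: φ=90°, α=30°
  direction (0.8660, 0.5000); cell (1,4); t to first gridline: x 0.4503, y 0.9000 (then +1.1547 / +2.0000)
    (2,4) via x @ 0.4503
    (2,5) via y @ 0.9000  # hit
  → r_6 = 0.9000
beam 7: φ=135°, α=75°
  direction (0.2588, 0.9659); cell (1,4); t to first gridline: x 1.5068, y 0.4659 (then +3.8637 / +1.0353)
    (1,5) via y @ 0.4659  # hit
  → r_7 = 0.4659

ranges = [0.6315, 0.7044, 0.5694, 0.6351, 4.5449, 0.9000, 0.4659]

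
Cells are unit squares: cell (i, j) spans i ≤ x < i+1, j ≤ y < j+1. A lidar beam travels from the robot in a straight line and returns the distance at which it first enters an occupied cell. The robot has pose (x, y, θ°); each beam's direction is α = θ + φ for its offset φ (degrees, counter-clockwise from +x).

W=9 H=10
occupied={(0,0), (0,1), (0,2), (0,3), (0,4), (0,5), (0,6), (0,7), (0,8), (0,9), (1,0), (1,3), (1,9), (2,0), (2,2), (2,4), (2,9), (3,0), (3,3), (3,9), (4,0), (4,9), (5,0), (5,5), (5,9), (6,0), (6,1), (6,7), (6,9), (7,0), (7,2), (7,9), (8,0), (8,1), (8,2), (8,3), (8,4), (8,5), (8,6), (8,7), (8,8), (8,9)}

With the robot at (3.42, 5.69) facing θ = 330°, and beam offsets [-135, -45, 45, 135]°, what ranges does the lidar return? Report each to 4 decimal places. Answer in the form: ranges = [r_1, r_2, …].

beam 1: φ=-135°, α=195°
  d=(-0.9659,-0.2588)  start (3,5)  tX=0.4348 tY=2.6660  stride 1/|dx|=1.0353 1/|dy|=3.8637
    cross x-line → (2,5), t=0.4348
    cross x-line → (1,5), t=1.4701
    cross x-line → (0,5), t=2.5054 (wall)
  → r_1 = 2.5054
beam 2: φ=-45°, α=285°
  d=(0.2588,-0.9659)  start (3,5)  tX=2.2409 tY=0.7143  stride 1/|dx|=3.8637 1/|dy|=1.0353
    cross y-line → (3,4), t=0.7143
    cross y-line → (3,3), t=1.7496 (wall)
  → r_2 = 1.7496
beam 3: φ=45°, α=15°
  d=(0.9659,0.2588)  start (3,5)  tX=0.6005 tY=1.1977  stride 1/|dx|=1.0353 1/|dy|=3.8637
    cross x-line → (4,5), t=0.6005
    cross y-line → (4,6), t=1.1977
    cross x-line → (5,6), t=1.6357
    cross x-line → (6,6), t=2.6710
    cross x-line → (7,6), t=3.7063
    cross x-line → (8,6), t=4.7416 (wall)
  → r_3 = 4.7416
beam 4: φ=135°, α=105°
  d=(-0.2588,0.9659)  start (3,5)  tX=1.6228 tY=0.3209  stride 1/|dx|=3.8637 1/|dy|=1.0353
    cross y-line → (3,6), t=0.3209
    cross y-line → (3,7), t=1.3562
    cross x-line → (2,7), t=1.6228
    cross y-line → (2,8), t=2.3915
    cross y-line → (2,9), t=3.4268 (wall)
  → r_4 = 3.4268

ranges = [2.5054, 1.7496, 4.7416, 3.4268]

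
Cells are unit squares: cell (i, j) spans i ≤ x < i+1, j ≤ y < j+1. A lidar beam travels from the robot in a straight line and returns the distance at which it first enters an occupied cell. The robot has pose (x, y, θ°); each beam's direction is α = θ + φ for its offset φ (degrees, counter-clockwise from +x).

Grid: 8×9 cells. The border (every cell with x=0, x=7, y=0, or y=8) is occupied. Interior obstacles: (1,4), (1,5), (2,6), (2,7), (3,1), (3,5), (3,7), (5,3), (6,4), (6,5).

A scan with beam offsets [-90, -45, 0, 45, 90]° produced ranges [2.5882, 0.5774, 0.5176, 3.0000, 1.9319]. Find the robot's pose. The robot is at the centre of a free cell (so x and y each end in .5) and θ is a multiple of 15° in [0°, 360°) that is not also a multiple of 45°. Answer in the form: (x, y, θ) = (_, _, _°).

(x, y, θ) = (3.5, 2.5, 285°)

Candidates: 32 free-cell centres × 16 headings = 512 poses. Raycast each; keep the one whose scan matches to 4 dp.
  (4.5, 7.5, 165°): beam 1 = 0.5176 ≠ 2.5882 ✗
  (2.5, 3.5, 150°): beam 1 = 1.7321 ≠ 2.5882 ✗
  (2.5, 4.5, 165°): beam 1 = 1.5529 ≠ 2.5882 ✗
  …
  (3.5, 2.5, 285°): r_1=2.5882, r_2=0.5774, r_3=0.5176, r_4=3.0000, r_5=1.9319 — all match ✓
Unique over the lattice → pose = (3.5, 2.5, 285°).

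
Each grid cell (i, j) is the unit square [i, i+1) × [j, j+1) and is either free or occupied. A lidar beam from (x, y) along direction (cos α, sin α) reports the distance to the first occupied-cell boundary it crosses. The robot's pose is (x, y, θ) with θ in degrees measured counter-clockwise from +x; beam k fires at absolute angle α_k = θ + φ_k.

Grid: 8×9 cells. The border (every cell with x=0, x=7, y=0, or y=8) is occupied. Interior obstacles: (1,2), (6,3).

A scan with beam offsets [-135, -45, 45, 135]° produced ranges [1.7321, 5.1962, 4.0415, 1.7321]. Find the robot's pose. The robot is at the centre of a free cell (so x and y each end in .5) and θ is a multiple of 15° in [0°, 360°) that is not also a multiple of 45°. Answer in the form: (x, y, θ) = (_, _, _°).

Candidates: 40 free-cell centres × 16 headings = 640 poses. Raycast each; keep the one whose scan matches to 4 dp.
  (4.5, 1.5, 345°): beam 1 = 1.0000 ≠ 1.7321 ✗
  (6.5, 4.5, 15°): beam 1 = 0.5774 ≠ 1.7321 ✗
  (1.5, 4.5, 285°): beam 1 = 0.5774 ≠ 1.7321 ✗
  (6.5, 6.5, 120°): beam 1 = 0.5176 ≠ 1.7321 ✗
  …
  (2.5, 4.5, 15°): r_1=1.7321, r_2=5.1962, r_3=4.0415, r_4=1.7321 — all match ✓
No second candidate reproduces the full scan.

(x, y, θ) = (2.5, 4.5, 15°)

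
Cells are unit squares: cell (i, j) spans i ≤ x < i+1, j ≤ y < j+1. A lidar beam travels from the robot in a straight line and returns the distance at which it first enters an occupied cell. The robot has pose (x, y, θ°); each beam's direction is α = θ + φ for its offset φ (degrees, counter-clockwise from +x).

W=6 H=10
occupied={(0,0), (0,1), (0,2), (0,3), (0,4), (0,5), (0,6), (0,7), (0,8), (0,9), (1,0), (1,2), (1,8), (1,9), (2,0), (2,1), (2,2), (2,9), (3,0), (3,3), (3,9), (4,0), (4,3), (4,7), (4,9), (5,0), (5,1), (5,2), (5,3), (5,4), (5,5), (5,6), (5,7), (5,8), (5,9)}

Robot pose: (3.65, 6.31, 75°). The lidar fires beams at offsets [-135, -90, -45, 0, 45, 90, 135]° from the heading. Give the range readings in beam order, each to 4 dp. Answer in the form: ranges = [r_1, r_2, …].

ranges = [2.6674, 1.3976, 1.3800, 1.3523, 3.1061, 2.7435, 3.0600]

beam 1: φ=-135°, α=300°
  d=(0.5000,-0.8660)  start (3,6)  tX=0.7000 tY=0.3580  stride 1/|dx|=2.0000 1/|dy|=1.1547
    cross y-line → (3,5), t=0.3580
    cross x-line → (4,5), t=0.7000
    cross y-line → (4,4), t=1.5127
    cross y-line → (4,3), t=2.6674 (wall)
  → r_1 = 2.6674
beam 2: φ=-90°, α=345°
  d=(0.9659,-0.2588)  start (3,6)  tX=0.3623 tY=1.1977  stride 1/|dx|=1.0353 1/|dy|=3.8637
    cross x-line → (4,6), t=0.3623
    cross y-line → (4,5), t=1.1977
    cross x-line → (5,5), t=1.3976 (wall)
  → r_2 = 1.3976
beam 3: φ=-45°, α=30°
  d=(0.8660,0.5000)  start (3,6)  tX=0.4041 tY=1.3800  stride 1/|dx|=1.1547 1/|dy|=2.0000
    cross x-line → (4,6), t=0.4041
    cross y-line → (4,7), t=1.3800 (wall)
  → r_3 = 1.3800
beam 4: φ=0°, α=75°
  d=(0.2588,0.9659)  start (3,6)  tX=1.3523 tY=0.7143  stride 1/|dx|=3.8637 1/|dy|=1.0353
    cross y-line → (3,7), t=0.7143
    cross x-line → (4,7), t=1.3523 (wall)
  → r_4 = 1.3523
beam 5: φ=45°, α=120°
  d=(-0.5000,0.8660)  start (3,6)  tX=1.3000 tY=0.7967  stride 1/|dx|=2.0000 1/|dy|=1.1547
    cross y-line → (3,7), t=0.7967
    cross x-line → (2,7), t=1.3000
    cross y-line → (2,8), t=1.9514
    cross y-line → (2,9), t=3.1061 (wall)
  → r_5 = 3.1061
beam 6: φ=90°, α=165°
  d=(-0.9659,0.2588)  start (3,6)  tX=0.6729 tY=2.6660  stride 1/|dx|=1.0353 1/|dy|=3.8637
    cross x-line → (2,6), t=0.6729
    cross x-line → (1,6), t=1.7082
    cross y-line → (1,7), t=2.6660
    cross x-line → (0,7), t=2.7435 (wall)
  → r_6 = 2.7435
beam 7: φ=135°, α=210°
  d=(-0.8660,-0.5000)  start (3,6)  tX=0.7506 tY=0.6200  stride 1/|dx|=1.1547 1/|dy|=2.0000
    cross y-line → (3,5), t=0.6200
    cross x-line → (2,5), t=0.7506
    cross x-line → (1,5), t=1.9053
    cross y-line → (1,4), t=2.6200
    cross x-line → (0,4), t=3.0600 (wall)
  → r_7 = 3.0600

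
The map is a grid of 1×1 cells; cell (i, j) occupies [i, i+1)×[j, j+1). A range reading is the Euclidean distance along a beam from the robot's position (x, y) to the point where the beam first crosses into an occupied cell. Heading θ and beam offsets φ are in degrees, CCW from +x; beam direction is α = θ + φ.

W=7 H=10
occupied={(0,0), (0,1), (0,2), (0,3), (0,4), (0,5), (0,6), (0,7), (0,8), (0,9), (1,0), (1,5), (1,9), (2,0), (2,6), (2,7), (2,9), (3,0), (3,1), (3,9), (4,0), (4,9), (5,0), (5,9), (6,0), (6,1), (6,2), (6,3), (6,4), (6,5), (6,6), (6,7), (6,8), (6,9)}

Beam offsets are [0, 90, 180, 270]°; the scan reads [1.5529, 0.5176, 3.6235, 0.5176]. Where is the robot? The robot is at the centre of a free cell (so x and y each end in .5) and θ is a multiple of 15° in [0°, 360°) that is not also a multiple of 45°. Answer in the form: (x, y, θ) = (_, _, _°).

The pose lattice has 36·16 = 576 candidates. Test each by forward raycasting.
  (3.5, 6.5, 195°): beam 1 = 0.5176 ≠ 1.5529 ✗
  (3.5, 5.5, 60°): beam 1 = 4.0415 ≠ 1.5529 ✗
  (2.5, 1.5, 105°): beam 1 = 3.6235 ≠ 1.5529 ✗
  (5.5, 3.5, 60°): beam 1 = 1.0000 ≠ 1.5529 ✗
  …
  (2.5, 8.5, 165°): r_1=1.5529, r_2=0.5176, r_3=3.6235, r_4=0.5176 — all match ✓
No second candidate reproduces the full scan.

(x, y, θ) = (2.5, 8.5, 165°)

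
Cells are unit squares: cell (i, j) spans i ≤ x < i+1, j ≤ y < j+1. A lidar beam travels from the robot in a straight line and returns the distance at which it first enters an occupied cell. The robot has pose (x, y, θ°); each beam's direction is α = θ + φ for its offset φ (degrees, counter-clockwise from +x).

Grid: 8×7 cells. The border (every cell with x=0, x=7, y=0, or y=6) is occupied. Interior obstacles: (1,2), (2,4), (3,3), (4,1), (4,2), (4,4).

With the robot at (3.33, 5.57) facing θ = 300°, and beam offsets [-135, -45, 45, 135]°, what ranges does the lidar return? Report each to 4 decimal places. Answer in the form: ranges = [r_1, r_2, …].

beam 1: φ=-135°, α=165°
  dir = (cos 165°, sin 165°) = (-0.9659, 0.2588); from cell (3,5)
  next x-line at t=0.3416, next y-line at t=1.6614; Δt_x=1.0353, Δt_y=3.8637
    x: enter (2,5) at t=0.3416
    x: enter (1,5) at t=1.3769
    y: enter (1,6) at t=1.6614 ← occupied
  → r_1 = 1.6614
beam 2: φ=-45°, α=255°
  dir = (cos 255°, sin 255°) = (-0.2588, -0.9659); from cell (3,5)
  next x-line at t=1.2750, next y-line at t=0.5901; Δt_x=3.8637, Δt_y=1.0353
    y: enter (3,4) at t=0.5901
    x: enter (2,4) at t=1.2750 ← occupied
  → r_2 = 1.2750
beam 3: φ=45°, α=345°
  dir = (cos 345°, sin 345°) = (0.9659, -0.2588); from cell (3,5)
  next x-line at t=0.6936, next y-line at t=2.2023; Δt_x=1.0353, Δt_y=3.8637
    x: enter (4,5) at t=0.6936
    x: enter (5,5) at t=1.7289
    y: enter (5,4) at t=2.2023
    x: enter (6,4) at t=2.7642
    x: enter (7,4) at t=3.7995 ← occupied
  → r_3 = 3.7995
beam 4: φ=135°, α=75°
  dir = (cos 75°, sin 75°) = (0.2588, 0.9659); from cell (3,5)
  next x-line at t=2.5887, next y-line at t=0.4452; Δt_x=3.8637, Δt_y=1.0353
    y: enter (3,6) at t=0.4452 ← occupied
  → r_4 = 0.4452

ranges = [1.6614, 1.2750, 3.7995, 0.4452]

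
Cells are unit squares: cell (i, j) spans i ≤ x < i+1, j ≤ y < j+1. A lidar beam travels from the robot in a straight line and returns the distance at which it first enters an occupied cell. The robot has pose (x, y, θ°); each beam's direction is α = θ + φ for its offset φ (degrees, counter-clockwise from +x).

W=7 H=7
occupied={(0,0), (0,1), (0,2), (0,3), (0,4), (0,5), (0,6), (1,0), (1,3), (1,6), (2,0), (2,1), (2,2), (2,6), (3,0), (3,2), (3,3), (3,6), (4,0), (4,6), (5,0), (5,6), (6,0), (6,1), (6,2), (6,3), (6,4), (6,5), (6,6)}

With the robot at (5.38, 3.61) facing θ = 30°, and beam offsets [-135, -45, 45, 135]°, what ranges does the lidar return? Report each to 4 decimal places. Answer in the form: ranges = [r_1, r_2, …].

beam 1: φ=-135°, α=255°
  dir = (cos 255°, sin 255°) = (-0.2588, -0.9659); from cell (5,3)
  next x-line at t=1.4682, next y-line at t=0.6315; Δt_x=3.8637, Δt_y=1.0353
    y: enter (5,2) at t=0.6315
    x: enter (4,2) at t=1.4682
    y: enter (4,1) at t=1.6668
    y: enter (4,0) at t=2.7021 ← occupied
  → r_1 = 2.7021
beam 2: φ=-45°, α=345°
  dir = (cos 345°, sin 345°) = (0.9659, -0.2588); from cell (5,3)
  next x-line at t=0.6419, next y-line at t=2.3569; Δt_x=1.0353, Δt_y=3.8637
    x: enter (6,3) at t=0.6419 ← occupied
  → r_2 = 0.6419
beam 3: φ=45°, α=75°
  dir = (cos 75°, sin 75°) = (0.2588, 0.9659); from cell (5,3)
  next x-line at t=2.3955, next y-line at t=0.4038; Δt_x=3.8637, Δt_y=1.0353
    y: enter (5,4) at t=0.4038
    y: enter (5,5) at t=1.4390
    x: enter (6,5) at t=2.3955 ← occupied
  → r_3 = 2.3955
beam 4: φ=135°, α=165°
  dir = (cos 165°, sin 165°) = (-0.9659, 0.2588); from cell (5,3)
  next x-line at t=0.3934, next y-line at t=1.5068; Δt_x=1.0353, Δt_y=3.8637
    x: enter (4,3) at t=0.3934
    x: enter (3,3) at t=1.4287 ← occupied
  → r_4 = 1.4287

ranges = [2.7021, 0.6419, 2.3955, 1.4287]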